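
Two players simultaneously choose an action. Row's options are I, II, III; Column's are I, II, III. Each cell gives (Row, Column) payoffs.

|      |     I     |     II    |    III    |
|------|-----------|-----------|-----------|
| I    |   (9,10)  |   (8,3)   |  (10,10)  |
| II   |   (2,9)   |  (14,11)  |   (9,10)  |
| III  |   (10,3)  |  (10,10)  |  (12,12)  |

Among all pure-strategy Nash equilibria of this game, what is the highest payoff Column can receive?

12

Both II is a pure NE (Row: 14 ≥ 10; Column: 11 ≥ 10). Column gets 11.
Both III is a pure NE (Row: 12 ≥ 10; Column: 12 ≥ 10). Column gets 12.
Every other cell has a profitable deviation for at least one player. Highest of {11, 12} is 12.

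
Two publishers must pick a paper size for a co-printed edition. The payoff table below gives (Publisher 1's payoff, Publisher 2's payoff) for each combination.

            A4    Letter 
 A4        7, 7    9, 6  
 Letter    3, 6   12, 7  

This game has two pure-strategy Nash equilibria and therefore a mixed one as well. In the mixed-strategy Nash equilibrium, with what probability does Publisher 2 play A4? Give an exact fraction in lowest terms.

3/7

Publisher 2's mix q on A4 must make Publisher 1 indifferent between A4 and Letter.
Publisher 1's payoff from A4: 7q + 9(1−q). From Letter: 3q + 12(1−q).
Set equal: 4q = 3(1−q) → q = 3/7.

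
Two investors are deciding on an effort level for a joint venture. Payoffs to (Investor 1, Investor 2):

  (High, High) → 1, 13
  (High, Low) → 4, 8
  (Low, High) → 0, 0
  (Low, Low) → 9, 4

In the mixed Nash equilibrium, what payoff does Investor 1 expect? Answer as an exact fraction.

Investor 2 mixes with probability q on High, chosen so Investor 1 is indifferent: 1q + 4(1−q) = 0q + 9(1−q) gives q = 5/6.
Investor 1's expected payoff (from either row, since indifferent) is 1·5/6 + 4·1/6 = 3/2.

3/2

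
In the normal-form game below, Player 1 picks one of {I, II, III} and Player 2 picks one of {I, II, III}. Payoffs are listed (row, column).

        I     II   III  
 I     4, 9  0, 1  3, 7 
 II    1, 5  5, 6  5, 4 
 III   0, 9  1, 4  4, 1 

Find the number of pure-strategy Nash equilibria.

Both I: Player 1 gets 4 (best alternative 1); Player 2 gets 9 (best alternative 7). Neither deviates — NE.
Both II: Player 1 gets 5 (best alternative 1); Player 2 gets 6 (best alternative 5). Neither deviates — NE.
Both III is not a NE: Player 1 would switch to II (5 > 4).
No other cell survives both best-response checks, so there are 2 pure NE.

2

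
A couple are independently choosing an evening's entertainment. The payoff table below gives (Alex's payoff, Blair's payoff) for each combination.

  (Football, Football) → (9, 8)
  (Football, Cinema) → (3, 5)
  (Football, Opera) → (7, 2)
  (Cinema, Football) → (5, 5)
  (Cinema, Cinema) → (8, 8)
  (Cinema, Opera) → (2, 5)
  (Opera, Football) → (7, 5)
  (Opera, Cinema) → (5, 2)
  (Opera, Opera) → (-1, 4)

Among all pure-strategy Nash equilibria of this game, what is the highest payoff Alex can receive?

Both Football is a pure NE (Alex: 9 ≥ 7; Blair: 8 ≥ 5). Alex gets 9.
Both Cinema is a pure NE (Alex: 8 ≥ 5; Blair: 8 ≥ 5). Alex gets 8.
Every other cell has a profitable deviation for at least one player. Highest of {9, 8} is 9.

9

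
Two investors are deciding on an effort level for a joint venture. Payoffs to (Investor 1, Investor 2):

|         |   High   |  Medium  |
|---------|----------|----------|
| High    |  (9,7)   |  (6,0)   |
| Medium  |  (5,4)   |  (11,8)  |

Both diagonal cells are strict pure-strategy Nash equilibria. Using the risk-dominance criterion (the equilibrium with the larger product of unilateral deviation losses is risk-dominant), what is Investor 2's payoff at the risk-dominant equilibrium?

7

At both High: Investor 1 loses 9 − 5 = 4 by deviating; Investor 2 loses 7 − 0 = 7. Product = 4·7 = 28.
At both Medium: Investor 1 loses 11 − 6 = 5 by deviating; Investor 2 loses 8 − 4 = 4. Product = 5·4 = 20.
28 > 20, so both High is risk-dominant. Investor 2's payoff there is 7.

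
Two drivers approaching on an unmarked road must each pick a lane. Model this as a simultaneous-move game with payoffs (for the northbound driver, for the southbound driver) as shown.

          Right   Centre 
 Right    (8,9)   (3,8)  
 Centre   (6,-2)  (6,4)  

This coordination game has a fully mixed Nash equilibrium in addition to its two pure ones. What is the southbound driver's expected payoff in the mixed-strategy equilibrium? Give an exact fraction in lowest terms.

The northbound driver mixes with probability p on Right, chosen so the southbound driver is indifferent: 9p + (-2)(1−p) = 8p + 4(1−p) gives p = 6/7.
The southbound driver's expected payoff is 9·6/7 + (-2)·1/7 = 52/7.

52/7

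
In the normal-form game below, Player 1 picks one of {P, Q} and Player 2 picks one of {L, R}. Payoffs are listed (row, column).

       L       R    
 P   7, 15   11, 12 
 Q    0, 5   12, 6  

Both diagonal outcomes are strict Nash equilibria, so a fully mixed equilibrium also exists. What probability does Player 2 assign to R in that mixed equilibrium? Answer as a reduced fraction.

Player 2's mix q on L must make Player 1 indifferent between P and Q.
Player 1's payoff from P: 7q + 11(1−q). From Q: 0q + 12(1−q).
Set equal: 7q = 1(1−q) → q = 1/8.
Probability on R is 1 − 1/8 = 7/8.

7/8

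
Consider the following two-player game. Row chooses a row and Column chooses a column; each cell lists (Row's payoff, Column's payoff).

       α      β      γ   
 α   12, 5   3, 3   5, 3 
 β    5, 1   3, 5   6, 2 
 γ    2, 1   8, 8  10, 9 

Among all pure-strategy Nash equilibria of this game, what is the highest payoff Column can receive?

Both α is a pure NE (Row: 12 ≥ 5; Column: 5 ≥ 3). Column gets 5.
Both γ is a pure NE (Row: 10 ≥ 6; Column: 9 ≥ 8). Column gets 9.
Every other cell has a profitable deviation for at least one player. Highest of {5, 9} is 9.

9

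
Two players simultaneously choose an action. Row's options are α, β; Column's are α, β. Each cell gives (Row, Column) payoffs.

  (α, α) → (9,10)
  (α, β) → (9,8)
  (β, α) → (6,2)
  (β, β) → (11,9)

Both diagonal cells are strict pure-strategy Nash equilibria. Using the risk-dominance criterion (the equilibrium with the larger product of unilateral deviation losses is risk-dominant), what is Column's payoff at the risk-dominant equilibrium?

At both α: Row loses 9 − 6 = 3 by deviating; Column loses 10 − 8 = 2. Product = 3·2 = 6.
At both β: Row loses 11 − 9 = 2 by deviating; Column loses 9 − 2 = 7. Product = 2·7 = 14.
14 > 6, so both β is risk-dominant. Column's payoff there is 9.

9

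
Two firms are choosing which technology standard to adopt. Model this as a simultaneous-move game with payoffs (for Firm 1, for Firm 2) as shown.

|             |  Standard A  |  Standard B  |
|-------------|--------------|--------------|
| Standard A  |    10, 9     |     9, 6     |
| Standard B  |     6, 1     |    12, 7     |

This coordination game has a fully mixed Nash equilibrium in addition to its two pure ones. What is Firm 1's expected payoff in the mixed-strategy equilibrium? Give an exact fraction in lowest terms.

66/7

Firm 2 mixes with probability q on Standard A, chosen so Firm 1 is indifferent: 10q + 9(1−q) = 6q + 12(1−q) gives q = 3/7.
Firm 1's expected payoff (from either row, since indifferent) is 10·3/7 + 9·4/7 = 66/7.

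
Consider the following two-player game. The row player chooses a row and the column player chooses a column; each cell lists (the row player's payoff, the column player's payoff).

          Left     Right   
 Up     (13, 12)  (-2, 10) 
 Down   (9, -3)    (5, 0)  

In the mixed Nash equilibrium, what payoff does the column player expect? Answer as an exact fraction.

6

The row player mixes with probability p on Up, chosen so the column player is indifferent: 12p + (-3)(1−p) = 10p + 0(1−p) gives p = 3/5.
The column player's expected payoff is 12·3/5 + (-3)·2/5 = 6.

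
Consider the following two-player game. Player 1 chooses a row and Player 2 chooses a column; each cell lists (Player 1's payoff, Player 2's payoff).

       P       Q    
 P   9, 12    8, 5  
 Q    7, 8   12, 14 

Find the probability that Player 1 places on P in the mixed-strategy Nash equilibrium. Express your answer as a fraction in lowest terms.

6/13

Player 1's mix p on P must make Player 2 indifferent between P and Q.
Player 2's payoff from P: 12p + 8(1−p). From Q: 5p + 14(1−p).
Set equal: 7p = 6(1−p) → p = 6/13.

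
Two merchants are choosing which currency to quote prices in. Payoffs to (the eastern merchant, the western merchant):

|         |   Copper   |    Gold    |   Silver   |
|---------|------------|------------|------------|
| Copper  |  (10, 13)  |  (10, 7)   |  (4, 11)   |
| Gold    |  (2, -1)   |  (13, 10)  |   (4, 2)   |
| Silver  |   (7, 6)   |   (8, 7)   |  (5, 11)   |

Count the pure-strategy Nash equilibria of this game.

3

Both Copper: the eastern merchant gets 10 (best alternative 7); the western merchant gets 13 (best alternative 11). Neither deviates — NE.
Both Gold: the eastern merchant gets 13 (best alternative 10); the western merchant gets 10 (best alternative 2). Neither deviates — NE.
Both Silver: the eastern merchant gets 5 (best alternative 4); the western merchant gets 11 (best alternative 7). Neither deviates — NE.
(Copper, Gold) is not a NE: the eastern merchant would switch to Gold (13 > 10).
No other cell survives both best-response checks, so there are 3 pure NE.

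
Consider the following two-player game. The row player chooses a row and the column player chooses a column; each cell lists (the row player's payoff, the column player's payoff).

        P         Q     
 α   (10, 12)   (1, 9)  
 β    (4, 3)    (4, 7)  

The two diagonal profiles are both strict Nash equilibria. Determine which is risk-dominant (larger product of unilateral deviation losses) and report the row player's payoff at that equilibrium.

At (α, P): the row player loses 10 − 4 = 6 by deviating; the column player loses 12 − 9 = 3. Product = 6·3 = 18.
At (β, Q): the row player loses 4 − 1 = 3 by deviating; the column player loses 7 − 3 = 4. Product = 3·4 = 12.
18 > 12, so (α, P) is risk-dominant. The row player's payoff there is 10.

10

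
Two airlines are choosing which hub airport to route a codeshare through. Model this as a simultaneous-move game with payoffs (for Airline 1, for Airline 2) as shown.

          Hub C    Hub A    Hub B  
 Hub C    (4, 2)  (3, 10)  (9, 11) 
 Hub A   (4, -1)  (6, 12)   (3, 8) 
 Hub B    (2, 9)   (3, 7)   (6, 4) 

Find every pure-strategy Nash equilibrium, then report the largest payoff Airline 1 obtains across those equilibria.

9

(Hub C, Hub B) is a pure NE (Airline 1: 9 ≥ 6; Airline 2: 11 ≥ 10). Airline 1 gets 9.
Both Hub A is a pure NE (Airline 1: 6 ≥ 3; Airline 2: 12 ≥ 8). Airline 1 gets 6.
Every other cell has a profitable deviation for at least one player. Highest of {9, 6} is 9.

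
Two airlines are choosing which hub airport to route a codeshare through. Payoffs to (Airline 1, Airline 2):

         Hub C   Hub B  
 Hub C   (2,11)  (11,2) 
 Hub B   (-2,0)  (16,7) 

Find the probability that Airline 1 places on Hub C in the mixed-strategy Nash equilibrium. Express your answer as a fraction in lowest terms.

Airline 1's mix p on Hub C must make Airline 2 indifferent between Hub C and Hub B.
Airline 2's payoff from Hub C: 11p + 0(1−p). From Hub B: 2p + 7(1−p).
Set equal: 9p = 7(1−p) → p = 7/16.

7/16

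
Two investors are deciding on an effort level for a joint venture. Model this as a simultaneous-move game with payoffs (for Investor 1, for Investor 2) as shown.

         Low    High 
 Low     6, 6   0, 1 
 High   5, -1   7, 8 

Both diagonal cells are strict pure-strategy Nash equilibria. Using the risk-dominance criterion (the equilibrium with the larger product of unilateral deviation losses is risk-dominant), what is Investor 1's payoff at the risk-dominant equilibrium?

At both Low: Investor 1 loses 6 − 5 = 1 by deviating; Investor 2 loses 6 − 1 = 5. Product = 1·5 = 5.
At both High: Investor 1 loses 7 − 0 = 7 by deviating; Investor 2 loses 8 − (-1) = 9. Product = 7·9 = 63.
63 > 5, so both High is risk-dominant. Investor 1's payoff there is 7.

7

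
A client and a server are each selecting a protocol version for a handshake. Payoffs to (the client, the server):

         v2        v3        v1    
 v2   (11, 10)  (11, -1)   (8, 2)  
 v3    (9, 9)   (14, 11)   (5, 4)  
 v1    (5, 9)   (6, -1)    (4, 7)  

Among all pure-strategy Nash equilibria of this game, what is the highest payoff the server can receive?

11

Both v2 is a pure NE (the client: 11 ≥ 9; the server: 10 ≥ 2). The server gets 10.
Both v3 is a pure NE (the client: 14 ≥ 11; the server: 11 ≥ 9). The server gets 11.
Every other cell has a profitable deviation for at least one player. Highest of {10, 11} is 11.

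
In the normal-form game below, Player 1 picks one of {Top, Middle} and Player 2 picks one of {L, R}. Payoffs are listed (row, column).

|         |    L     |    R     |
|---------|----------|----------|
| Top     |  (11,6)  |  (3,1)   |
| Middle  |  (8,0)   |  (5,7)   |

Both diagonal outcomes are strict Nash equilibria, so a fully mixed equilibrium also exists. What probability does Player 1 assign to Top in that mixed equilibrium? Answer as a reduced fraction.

Player 1's mix p on Top must make Player 2 indifferent between L and R.
Player 2's payoff from L: 6p + 0(1−p). From R: 1p + 7(1−p).
Set equal: 5p = 7(1−p) → p = 7/12.

7/12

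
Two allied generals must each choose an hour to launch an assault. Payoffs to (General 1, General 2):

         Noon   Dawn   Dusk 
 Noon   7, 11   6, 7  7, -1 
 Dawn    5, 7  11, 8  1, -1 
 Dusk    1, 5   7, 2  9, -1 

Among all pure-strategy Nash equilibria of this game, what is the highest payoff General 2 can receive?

Both Noon is a pure NE (General 1: 7 ≥ 5; General 2: 11 ≥ 7). General 2 gets 11.
Both Dawn is a pure NE (General 1: 11 ≥ 7; General 2: 8 ≥ 7). General 2 gets 8.
Every other cell has a profitable deviation for at least one player. Highest of {11, 8} is 11.

11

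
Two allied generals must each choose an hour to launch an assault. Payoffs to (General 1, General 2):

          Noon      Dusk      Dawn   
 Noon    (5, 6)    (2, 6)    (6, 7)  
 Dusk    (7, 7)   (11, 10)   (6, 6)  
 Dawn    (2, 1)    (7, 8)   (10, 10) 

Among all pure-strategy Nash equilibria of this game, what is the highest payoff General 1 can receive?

Both Dusk is a pure NE (General 1: 11 ≥ 7; General 2: 10 ≥ 7). General 1 gets 11.
Both Dawn is a pure NE (General 1: 10 ≥ 6; General 2: 10 ≥ 8). General 1 gets 10.
Every other cell has a profitable deviation for at least one player. Highest of {11, 10} is 11.

11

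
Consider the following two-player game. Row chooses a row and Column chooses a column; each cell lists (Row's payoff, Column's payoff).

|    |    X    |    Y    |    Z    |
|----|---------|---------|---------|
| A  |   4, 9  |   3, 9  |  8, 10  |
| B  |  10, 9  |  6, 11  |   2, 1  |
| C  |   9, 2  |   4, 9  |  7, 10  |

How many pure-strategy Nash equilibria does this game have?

2

(A, Z): Row gets 8 (best alternative 7); Column gets 10 (best alternative 9). Neither deviates — NE.
(B, Y): Row gets 6 (best alternative 4); Column gets 11 (best alternative 9). Neither deviates — NE.
(A, X) is not a NE: Row would switch to B (10 > 4).
No other cell survives both best-response checks, so there are 2 pure NE.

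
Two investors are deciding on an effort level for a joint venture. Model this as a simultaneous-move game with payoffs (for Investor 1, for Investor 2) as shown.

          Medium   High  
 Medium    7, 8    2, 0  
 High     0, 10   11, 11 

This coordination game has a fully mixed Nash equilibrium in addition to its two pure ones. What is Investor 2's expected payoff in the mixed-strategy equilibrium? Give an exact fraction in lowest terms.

88/9

Investor 1 mixes with probability p on Medium, chosen so Investor 2 is indifferent: 8p + 10(1−p) = 0p + 11(1−p) gives p = 1/9.
Investor 2's expected payoff is 8·1/9 + 10·8/9 = 88/9.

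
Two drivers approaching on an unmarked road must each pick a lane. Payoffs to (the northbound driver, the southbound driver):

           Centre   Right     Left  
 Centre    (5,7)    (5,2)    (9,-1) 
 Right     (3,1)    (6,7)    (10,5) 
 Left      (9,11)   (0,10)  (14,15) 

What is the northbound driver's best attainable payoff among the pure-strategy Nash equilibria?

Both Right is a pure NE (the northbound driver: 6 ≥ 5; the southbound driver: 7 ≥ 5). The northbound driver gets 6.
Both Left is a pure NE (the northbound driver: 14 ≥ 10; the southbound driver: 15 ≥ 11). The northbound driver gets 14.
Every other cell has a profitable deviation for at least one player. Highest of {6, 14} is 14.

14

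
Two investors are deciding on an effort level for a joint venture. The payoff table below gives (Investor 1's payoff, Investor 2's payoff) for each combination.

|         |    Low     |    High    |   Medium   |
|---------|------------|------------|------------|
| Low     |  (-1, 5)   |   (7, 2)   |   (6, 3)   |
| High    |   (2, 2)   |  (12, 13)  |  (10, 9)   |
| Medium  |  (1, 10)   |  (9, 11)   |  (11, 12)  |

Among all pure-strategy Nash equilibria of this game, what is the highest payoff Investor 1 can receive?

12

Both High is a pure NE (Investor 1: 12 ≥ 9; Investor 2: 13 ≥ 9). Investor 1 gets 12.
Both Medium is a pure NE (Investor 1: 11 ≥ 10; Investor 2: 12 ≥ 11). Investor 1 gets 11.
Every other cell has a profitable deviation for at least one player. Highest of {12, 11} is 12.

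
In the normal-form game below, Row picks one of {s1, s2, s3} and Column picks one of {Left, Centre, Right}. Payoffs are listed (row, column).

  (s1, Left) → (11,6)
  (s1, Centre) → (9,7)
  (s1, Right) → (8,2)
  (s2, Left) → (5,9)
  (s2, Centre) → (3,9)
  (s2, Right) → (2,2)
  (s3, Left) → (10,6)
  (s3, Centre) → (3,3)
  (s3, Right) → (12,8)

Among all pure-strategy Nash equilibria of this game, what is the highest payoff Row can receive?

(s1, Centre) is a pure NE (Row: 9 ≥ 3; Column: 7 ≥ 6). Row gets 9.
(s3, Right) is a pure NE (Row: 12 ≥ 8; Column: 8 ≥ 6). Row gets 12.
Every other cell has a profitable deviation for at least one player. Highest of {9, 12} is 12.

12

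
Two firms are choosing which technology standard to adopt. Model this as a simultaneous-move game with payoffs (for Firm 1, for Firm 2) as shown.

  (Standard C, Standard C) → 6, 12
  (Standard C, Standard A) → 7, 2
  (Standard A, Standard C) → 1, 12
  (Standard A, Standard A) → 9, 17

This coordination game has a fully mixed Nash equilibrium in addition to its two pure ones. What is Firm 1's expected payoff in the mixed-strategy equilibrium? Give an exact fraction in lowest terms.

Firm 2 mixes with probability q on Standard C, chosen so Firm 1 is indifferent: 6q + 7(1−q) = 1q + 9(1−q) gives q = 2/7.
Firm 1's expected payoff (from either row, since indifferent) is 6·2/7 + 7·5/7 = 47/7.

47/7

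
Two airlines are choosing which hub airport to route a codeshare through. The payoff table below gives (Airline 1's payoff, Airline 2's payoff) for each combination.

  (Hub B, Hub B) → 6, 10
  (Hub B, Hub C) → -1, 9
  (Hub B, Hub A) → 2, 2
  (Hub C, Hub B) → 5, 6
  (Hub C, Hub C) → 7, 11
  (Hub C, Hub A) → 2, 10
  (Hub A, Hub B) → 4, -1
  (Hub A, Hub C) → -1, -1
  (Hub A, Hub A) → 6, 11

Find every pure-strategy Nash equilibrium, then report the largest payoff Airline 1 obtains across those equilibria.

Both Hub B is a pure NE (Airline 1: 6 ≥ 5; Airline 2: 10 ≥ 9). Airline 1 gets 6.
Both Hub C is a pure NE (Airline 1: 7 ≥ -1; Airline 2: 11 ≥ 10). Airline 1 gets 7.
Both Hub A is a pure NE (Airline 1: 6 ≥ 2; Airline 2: 11 ≥ -1). Airline 1 gets 6.
Every other cell has a profitable deviation for at least one player. Highest of {6, 7, 6} is 7.

7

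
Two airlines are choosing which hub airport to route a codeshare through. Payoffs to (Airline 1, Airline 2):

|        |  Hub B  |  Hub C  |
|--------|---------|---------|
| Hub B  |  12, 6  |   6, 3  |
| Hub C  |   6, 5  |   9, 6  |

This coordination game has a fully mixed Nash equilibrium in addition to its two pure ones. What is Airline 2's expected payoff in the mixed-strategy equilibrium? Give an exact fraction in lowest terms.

21/4

Airline 1 mixes with probability p on Hub B, chosen so Airline 2 is indifferent: 6p + 5(1−p) = 3p + 6(1−p) gives p = 1/4.
Airline 2's expected payoff is 6·1/4 + 5·3/4 = 21/4.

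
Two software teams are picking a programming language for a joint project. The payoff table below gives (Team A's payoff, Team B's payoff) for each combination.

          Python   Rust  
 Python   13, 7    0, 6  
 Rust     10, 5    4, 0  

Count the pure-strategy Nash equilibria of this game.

Both Python: Team A gets 13 (best alternative 10); Team B gets 7 (best alternative 6). Neither deviates — NE.
Both Rust is not a NE: Team B would switch to Python (5 > 0).
No other cell survives both best-response checks, so there is 1 pure NE.

1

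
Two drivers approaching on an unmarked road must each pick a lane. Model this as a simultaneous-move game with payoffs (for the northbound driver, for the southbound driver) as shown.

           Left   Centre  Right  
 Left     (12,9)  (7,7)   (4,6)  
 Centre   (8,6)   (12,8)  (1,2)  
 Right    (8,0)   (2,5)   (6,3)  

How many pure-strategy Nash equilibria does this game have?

2

Both Left: the northbound driver gets 12 (best alternative 8); the southbound driver gets 9 (best alternative 7). Neither deviates — NE.
Both Centre: the northbound driver gets 12 (best alternative 7); the southbound driver gets 8 (best alternative 6). Neither deviates — NE.
Both Right is not a NE: the southbound driver would switch to Centre (5 > 3).
No other cell survives both best-response checks, so there are 2 pure NE.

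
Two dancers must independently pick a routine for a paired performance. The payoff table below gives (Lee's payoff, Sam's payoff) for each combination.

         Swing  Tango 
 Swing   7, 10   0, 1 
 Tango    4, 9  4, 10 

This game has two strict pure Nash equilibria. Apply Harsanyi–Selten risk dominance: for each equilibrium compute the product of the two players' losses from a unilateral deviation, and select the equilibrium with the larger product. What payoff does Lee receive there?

7

At both Swing: Lee loses 7 − 4 = 3 by deviating; Sam loses 10 − 1 = 9. Product = 3·9 = 27.
At both Tango: Lee loses 4 − 0 = 4 by deviating; Sam loses 10 − 9 = 1. Product = 4·1 = 4.
27 > 4, so both Swing is risk-dominant. Lee's payoff there is 7.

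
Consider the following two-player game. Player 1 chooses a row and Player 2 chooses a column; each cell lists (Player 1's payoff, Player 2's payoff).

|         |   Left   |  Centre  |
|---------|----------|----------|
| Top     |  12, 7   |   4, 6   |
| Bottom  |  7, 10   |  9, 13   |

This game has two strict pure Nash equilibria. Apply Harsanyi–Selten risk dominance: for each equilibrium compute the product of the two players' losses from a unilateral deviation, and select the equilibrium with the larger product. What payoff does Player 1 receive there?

At (Top, Left): Player 1 loses 12 − 7 = 5 by deviating; Player 2 loses 7 − 6 = 1. Product = 5·1 = 5.
At (Bottom, Centre): Player 1 loses 9 − 4 = 5 by deviating; Player 2 loses 13 − 10 = 3. Product = 5·3 = 15.
15 > 5, so (Bottom, Centre) is risk-dominant. Player 1's payoff there is 9.

9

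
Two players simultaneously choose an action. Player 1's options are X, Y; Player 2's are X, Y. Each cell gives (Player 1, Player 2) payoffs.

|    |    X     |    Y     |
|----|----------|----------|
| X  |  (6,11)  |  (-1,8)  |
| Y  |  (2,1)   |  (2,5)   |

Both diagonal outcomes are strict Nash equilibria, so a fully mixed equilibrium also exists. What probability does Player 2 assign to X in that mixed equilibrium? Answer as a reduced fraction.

3/7

Player 2's mix q on X must make Player 1 indifferent between X and Y.
Player 1's payoff from X: 6q + (-1)(1−q). From Y: 2q + 2(1−q).
Set equal: 4q = 3(1−q) → q = 3/7.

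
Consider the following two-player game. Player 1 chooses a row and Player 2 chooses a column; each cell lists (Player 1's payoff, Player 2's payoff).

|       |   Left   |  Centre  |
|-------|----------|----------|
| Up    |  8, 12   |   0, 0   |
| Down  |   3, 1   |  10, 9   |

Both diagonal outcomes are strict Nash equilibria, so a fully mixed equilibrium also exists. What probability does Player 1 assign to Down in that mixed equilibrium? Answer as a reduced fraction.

Player 1's mix p on Up must make Player 2 indifferent between Left and Centre.
Player 2's payoff from Left: 12p + 1(1−p). From Centre: 0p + 9(1−p).
Set equal: 12p = 8(1−p) → p = 8/20 = 2/5.
Probability on Down is 1 − 2/5 = 3/5.

3/5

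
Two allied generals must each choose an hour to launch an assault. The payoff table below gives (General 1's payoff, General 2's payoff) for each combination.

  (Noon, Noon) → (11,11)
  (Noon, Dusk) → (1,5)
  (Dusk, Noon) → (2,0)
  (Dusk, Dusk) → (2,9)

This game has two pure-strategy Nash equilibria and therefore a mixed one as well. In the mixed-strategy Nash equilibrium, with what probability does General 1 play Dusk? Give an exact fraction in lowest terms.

2/5

General 1's mix p on Noon must make General 2 indifferent between Noon and Dusk.
General 2's payoff from Noon: 11p + 0(1−p). From Dusk: 5p + 9(1−p).
Set equal: 6p = 9(1−p) → p = 9/15 = 3/5.
Probability on Dusk is 1 − 3/5 = 2/5.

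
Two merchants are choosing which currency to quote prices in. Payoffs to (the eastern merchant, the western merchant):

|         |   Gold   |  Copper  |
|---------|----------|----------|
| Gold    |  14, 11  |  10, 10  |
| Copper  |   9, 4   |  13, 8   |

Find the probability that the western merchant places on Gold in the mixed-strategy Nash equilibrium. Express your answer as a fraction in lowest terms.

3/8

The western merchant's mix q on Gold must make the eastern merchant indifferent between Gold and Copper.
The eastern merchant's payoff from Gold: 14q + 10(1−q). From Copper: 9q + 13(1−q).
Set equal: 5q = 3(1−q) → q = 3/8.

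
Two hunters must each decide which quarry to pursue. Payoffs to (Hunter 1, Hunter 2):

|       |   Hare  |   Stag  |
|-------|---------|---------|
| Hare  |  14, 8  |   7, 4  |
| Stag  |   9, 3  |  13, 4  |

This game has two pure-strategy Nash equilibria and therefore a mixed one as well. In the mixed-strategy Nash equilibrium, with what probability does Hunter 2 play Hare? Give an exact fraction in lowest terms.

6/11

Hunter 2's mix q on Hare must make Hunter 1 indifferent between Hare and Stag.
Hunter 1's payoff from Hare: 14q + 7(1−q). From Stag: 9q + 13(1−q).
Set equal: 5q = 6(1−q) → q = 6/11.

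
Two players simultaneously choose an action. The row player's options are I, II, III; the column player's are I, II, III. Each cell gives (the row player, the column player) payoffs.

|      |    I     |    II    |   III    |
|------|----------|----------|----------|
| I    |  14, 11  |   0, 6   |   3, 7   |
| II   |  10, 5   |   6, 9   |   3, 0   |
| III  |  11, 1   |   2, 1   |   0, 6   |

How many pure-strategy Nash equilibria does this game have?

Both I: the row player gets 14 (best alternative 11); the column player gets 11 (best alternative 7). Neither deviates — NE.
Both II: the row player gets 6 (best alternative 2); the column player gets 9 (best alternative 5). Neither deviates — NE.
Both III is not a NE: the row player would switch to I (3 > 0).
No other cell survives both best-response checks, so there are 2 pure NE.

2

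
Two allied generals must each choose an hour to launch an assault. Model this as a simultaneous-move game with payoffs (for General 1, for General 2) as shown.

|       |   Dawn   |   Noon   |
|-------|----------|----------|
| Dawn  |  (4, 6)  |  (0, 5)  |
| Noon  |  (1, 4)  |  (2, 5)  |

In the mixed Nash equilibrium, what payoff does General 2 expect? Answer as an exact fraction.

General 1 mixes with probability p on Dawn, chosen so General 2 is indifferent: 6p + 4(1−p) = 5p + 5(1−p) gives p = 1/2.
General 2's expected payoff is 6·1/2 + 4·1/2 = 5.

5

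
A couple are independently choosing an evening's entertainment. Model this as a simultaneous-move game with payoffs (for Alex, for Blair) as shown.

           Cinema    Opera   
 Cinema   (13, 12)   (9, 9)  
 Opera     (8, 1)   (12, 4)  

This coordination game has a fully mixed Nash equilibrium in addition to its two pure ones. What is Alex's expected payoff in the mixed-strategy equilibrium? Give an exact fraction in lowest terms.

21/2

Blair mixes with probability q on Cinema, chosen so Alex is indifferent: 13q + 9(1−q) = 8q + 12(1−q) gives q = 3/8.
Alex's expected payoff (from either row, since indifferent) is 13·3/8 + 9·5/8 = 21/2.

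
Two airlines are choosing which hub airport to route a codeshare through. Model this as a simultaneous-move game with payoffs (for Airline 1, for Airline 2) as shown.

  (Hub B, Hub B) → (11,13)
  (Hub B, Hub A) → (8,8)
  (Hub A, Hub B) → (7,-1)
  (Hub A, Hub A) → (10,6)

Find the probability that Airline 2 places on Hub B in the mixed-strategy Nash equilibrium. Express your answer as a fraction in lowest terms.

1/3

Airline 2's mix q on Hub B must make Airline 1 indifferent between Hub B and Hub A.
Airline 1's payoff from Hub B: 11q + 8(1−q). From Hub A: 7q + 10(1−q).
Set equal: 4q = 2(1−q) → q = 2/6 = 1/3.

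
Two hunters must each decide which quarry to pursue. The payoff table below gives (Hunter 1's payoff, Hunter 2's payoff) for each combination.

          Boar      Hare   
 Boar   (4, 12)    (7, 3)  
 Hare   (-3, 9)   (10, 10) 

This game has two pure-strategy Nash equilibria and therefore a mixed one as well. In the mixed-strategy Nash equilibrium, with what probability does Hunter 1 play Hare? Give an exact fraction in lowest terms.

9/10

Hunter 1's mix p on Boar must make Hunter 2 indifferent between Boar and Hare.
Hunter 2's payoff from Boar: 12p + 9(1−p). From Hare: 3p + 10(1−p).
Set equal: 9p = 1(1−p) → p = 1/10.
Probability on Hare is 1 − 1/10 = 9/10.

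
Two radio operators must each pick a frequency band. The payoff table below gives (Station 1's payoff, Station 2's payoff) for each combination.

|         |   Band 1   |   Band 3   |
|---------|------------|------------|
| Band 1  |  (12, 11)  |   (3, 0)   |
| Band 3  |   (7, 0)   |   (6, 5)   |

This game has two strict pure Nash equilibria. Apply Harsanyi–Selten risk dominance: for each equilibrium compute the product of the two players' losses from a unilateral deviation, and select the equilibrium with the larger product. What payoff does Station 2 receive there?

At both Band 1: Station 1 loses 12 − 7 = 5 by deviating; Station 2 loses 11 − 0 = 11. Product = 5·11 = 55.
At both Band 3: Station 1 loses 6 − 3 = 3 by deviating; Station 2 loses 5 − 0 = 5. Product = 3·5 = 15.
55 > 15, so both Band 1 is risk-dominant. Station 2's payoff there is 11.

11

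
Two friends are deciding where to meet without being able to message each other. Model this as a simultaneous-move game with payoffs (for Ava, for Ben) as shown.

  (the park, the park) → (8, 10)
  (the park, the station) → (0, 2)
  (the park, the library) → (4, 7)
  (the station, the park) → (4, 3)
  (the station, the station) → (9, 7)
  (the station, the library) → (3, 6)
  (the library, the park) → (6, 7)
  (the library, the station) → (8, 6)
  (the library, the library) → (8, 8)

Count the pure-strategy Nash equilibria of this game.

Both the park: Ava gets 8 (best alternative 6); Ben gets 10 (best alternative 7). Neither deviates — NE.
Both the station: Ava gets 9 (best alternative 8); Ben gets 7 (best alternative 6). Neither deviates — NE.
Both the library: Ava gets 8 (best alternative 4); Ben gets 8 (best alternative 7). Neither deviates — NE.
(the library, the park) is not a NE: Ava would switch to the park (8 > 6).
No other cell survives both best-response checks, so there are 3 pure NE.

3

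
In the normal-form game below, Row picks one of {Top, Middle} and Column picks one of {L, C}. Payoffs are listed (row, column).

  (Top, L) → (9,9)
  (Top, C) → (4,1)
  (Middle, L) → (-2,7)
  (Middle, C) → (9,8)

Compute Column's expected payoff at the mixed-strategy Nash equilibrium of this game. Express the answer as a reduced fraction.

Row mixes with probability p on Top, chosen so Column is indifferent: 9p + 7(1−p) = 1p + 8(1−p) gives p = 1/9.
Column's expected payoff is 9·1/9 + 7·8/9 = 65/9.

65/9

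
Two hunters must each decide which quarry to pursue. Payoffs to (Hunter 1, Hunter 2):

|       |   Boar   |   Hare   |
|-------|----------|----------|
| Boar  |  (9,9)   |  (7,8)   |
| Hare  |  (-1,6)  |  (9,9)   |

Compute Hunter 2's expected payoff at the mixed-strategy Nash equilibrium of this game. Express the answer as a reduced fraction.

33/4

Hunter 1 mixes with probability p on Boar, chosen so Hunter 2 is indifferent: 9p + 6(1−p) = 8p + 9(1−p) gives p = 3/4.
Hunter 2's expected payoff is 9·3/4 + 6·1/4 = 33/4.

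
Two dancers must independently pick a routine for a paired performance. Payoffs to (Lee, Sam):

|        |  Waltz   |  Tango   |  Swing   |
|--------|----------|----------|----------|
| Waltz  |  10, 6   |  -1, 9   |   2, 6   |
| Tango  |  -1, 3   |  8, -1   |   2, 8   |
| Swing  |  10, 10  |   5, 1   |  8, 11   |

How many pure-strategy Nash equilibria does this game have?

1

Both Swing: Lee gets 8 (best alternative 2); Sam gets 11 (best alternative 10). Neither deviates — NE.
Both Waltz is not a NE: Sam would switch to Tango (9 > 6).
No other cell survives both best-response checks, so there is 1 pure NE.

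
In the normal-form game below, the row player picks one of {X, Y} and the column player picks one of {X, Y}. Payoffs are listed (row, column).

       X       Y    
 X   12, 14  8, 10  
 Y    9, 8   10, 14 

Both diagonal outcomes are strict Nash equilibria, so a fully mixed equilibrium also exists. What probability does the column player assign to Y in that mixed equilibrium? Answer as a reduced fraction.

3/5

The column player's mix q on X must make the row player indifferent between X and Y.
The row player's payoff from X: 12q + 8(1−q). From Y: 9q + 10(1−q).
Set equal: 3q = 2(1−q) → q = 2/5.
Probability on Y is 1 − 2/5 = 3/5.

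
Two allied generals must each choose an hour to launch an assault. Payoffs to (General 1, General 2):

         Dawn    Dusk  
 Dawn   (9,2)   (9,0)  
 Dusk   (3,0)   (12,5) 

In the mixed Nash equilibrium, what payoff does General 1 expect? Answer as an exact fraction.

General 2 mixes with probability q on Dawn, chosen so General 1 is indifferent: 9q + 9(1−q) = 3q + 12(1−q) gives q = 1/3.
General 1's expected payoff (from either row, since indifferent) is 9·1/3 + 9·2/3 = 9.

9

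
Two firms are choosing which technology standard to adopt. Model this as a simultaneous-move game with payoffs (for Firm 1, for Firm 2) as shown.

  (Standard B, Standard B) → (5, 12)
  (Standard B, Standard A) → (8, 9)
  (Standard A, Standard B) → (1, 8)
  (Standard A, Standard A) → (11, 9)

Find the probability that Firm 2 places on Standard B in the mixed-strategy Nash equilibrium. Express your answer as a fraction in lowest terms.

Firm 2's mix q on Standard B must make Firm 1 indifferent between Standard B and Standard A.
Firm 1's payoff from Standard B: 5q + 8(1−q). From Standard A: 1q + 11(1−q).
Set equal: 4q = 3(1−q) → q = 3/7.

3/7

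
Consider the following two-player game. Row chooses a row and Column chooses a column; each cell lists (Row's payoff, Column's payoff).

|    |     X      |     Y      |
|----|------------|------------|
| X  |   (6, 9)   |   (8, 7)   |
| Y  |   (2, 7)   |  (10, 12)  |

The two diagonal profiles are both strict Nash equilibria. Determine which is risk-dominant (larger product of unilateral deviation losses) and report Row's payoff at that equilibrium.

10

At both X: Row loses 6 − 2 = 4 by deviating; Column loses 9 − 7 = 2. Product = 4·2 = 8.
At both Y: Row loses 10 − 8 = 2 by deviating; Column loses 12 − 7 = 5. Product = 2·5 = 10.
10 > 8, so both Y is risk-dominant. Row's payoff there is 10.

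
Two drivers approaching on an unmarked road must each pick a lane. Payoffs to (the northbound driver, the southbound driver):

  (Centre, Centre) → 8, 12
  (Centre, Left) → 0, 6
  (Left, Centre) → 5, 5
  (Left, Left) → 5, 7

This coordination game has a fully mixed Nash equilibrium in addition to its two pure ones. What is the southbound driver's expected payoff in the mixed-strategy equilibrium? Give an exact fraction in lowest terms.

The northbound driver mixes with probability p on Centre, chosen so the southbound driver is indifferent: 12p + 5(1−p) = 6p + 7(1−p) gives p = 1/4.
The southbound driver's expected payoff is 12·1/4 + 5·3/4 = 27/4.

27/4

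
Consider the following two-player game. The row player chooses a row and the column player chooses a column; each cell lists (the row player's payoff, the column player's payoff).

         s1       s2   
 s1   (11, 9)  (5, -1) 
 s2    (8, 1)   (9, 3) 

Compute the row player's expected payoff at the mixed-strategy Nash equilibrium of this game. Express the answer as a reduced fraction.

59/7

The column player mixes with probability q on s1, chosen so the row player is indifferent: 11q + 5(1−q) = 8q + 9(1−q) gives q = 4/7.
The row player's expected payoff (from either row, since indifferent) is 11·4/7 + 5·3/7 = 59/7.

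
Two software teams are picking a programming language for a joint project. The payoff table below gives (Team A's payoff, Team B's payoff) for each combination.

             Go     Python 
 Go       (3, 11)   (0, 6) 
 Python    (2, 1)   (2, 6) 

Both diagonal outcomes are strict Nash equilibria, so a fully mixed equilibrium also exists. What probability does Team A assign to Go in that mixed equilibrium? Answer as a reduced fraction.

Team A's mix p on Go must make Team B indifferent between Go and Python.
Team B's payoff from Go: 11p + 1(1−p). From Python: 6p + 6(1−p).
Set equal: 5p = 5(1−p) → p = 5/10 = 1/2.

1/2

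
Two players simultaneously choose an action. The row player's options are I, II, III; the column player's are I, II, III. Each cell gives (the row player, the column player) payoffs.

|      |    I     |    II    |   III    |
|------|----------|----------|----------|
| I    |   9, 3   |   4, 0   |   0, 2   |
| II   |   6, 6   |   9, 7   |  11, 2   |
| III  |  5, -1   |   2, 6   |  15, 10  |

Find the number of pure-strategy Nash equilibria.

Both I: the row player gets 9 (best alternative 6); the column player gets 3 (best alternative 2). Neither deviates — NE.
Both II: the row player gets 9 (best alternative 4); the column player gets 7 (best alternative 6). Neither deviates — NE.
Both III: the row player gets 15 (best alternative 11); the column player gets 10 (best alternative 6). Neither deviates — NE.
(II, III) is not a NE: the row player would switch to III (15 > 11).
No other cell survives both best-response checks, so there are 3 pure NE.

3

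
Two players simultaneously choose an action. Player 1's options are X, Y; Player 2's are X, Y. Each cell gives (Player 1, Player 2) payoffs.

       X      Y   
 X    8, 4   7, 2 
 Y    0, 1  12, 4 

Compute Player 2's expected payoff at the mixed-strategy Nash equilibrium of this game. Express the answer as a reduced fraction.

Player 1 mixes with probability p on X, chosen so Player 2 is indifferent: 4p + 1(1−p) = 2p + 4(1−p) gives p = 3/5.
Player 2's expected payoff is 4·3/5 + 1·2/5 = 14/5.

14/5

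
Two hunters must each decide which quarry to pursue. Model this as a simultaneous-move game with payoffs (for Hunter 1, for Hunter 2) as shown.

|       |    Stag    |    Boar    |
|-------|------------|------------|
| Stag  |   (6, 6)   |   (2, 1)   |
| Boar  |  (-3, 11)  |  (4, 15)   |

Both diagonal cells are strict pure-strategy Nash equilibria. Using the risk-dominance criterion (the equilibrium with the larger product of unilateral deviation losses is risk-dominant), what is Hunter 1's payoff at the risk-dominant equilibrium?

6

At both Stag: Hunter 1 loses 6 − (-3) = 9 by deviating; Hunter 2 loses 6 − 1 = 5. Product = 9·5 = 45.
At both Boar: Hunter 1 loses 4 − 2 = 2 by deviating; Hunter 2 loses 15 − 11 = 4. Product = 2·4 = 8.
45 > 8, so both Stag is risk-dominant. Hunter 1's payoff there is 6.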